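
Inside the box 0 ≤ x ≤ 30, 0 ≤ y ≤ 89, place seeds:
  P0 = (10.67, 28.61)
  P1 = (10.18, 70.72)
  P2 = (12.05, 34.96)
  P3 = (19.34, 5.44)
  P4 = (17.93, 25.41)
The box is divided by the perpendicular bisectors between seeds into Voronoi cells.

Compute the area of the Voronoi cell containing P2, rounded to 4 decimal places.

Area of P2's cell: 579.4156

1. box [0,30]×[0,89]: [(0, 0) (30, 0) (30, 89) (0, 89)]
2. ⊥bis P2·P0 via (11.36,31.785): [(0, 34.2538) (30, 27.7341) (30, 89) (0, 89)]  |A|=1740.1817
3. ⊥bis P2·P1 via (11.115,52.84): [(0, 52.2588) (0, 34.2538) (30, 27.7341) (30, 53.8276)]  |A|=661.4764
4. ⊥bis P2·P3 via (15.695,20.2): [(0, 52.2588) (0, 34.2538) (30, 27.7341) (30, 53.8276)]  |A|=661.4764
5. ⊥bis P2·P4 via (14.99,30.185): [(0, 52.2588) (0, 34.2538) (15.9637, 30.7845) (30, 39.4268) (30, 53.8276)]  |A|=579.4156
6. canonical 5-gon: [(0, 52.2588) (0, 34.2538) (15.9637, 30.7845) (30, 39.4268) (30, 53.8276)]
7. shoelace: 579.4156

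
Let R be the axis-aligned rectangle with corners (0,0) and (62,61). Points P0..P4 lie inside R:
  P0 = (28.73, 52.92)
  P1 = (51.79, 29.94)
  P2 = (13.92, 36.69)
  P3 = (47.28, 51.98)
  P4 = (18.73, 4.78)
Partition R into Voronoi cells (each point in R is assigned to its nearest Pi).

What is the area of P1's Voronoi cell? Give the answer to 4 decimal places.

1. box [0,62]×[0,61]: [(0, 0) (62, 0) (62, 61) (0, 61)]
2. ⊥bis P1·P0 via (40.26,41.43): [(0, 1.0298) (0, 0) (62, 0) (62, 61) (59.7621, 61)]  |A|=1990.0285
3. ⊥bis P1·P2 via (32.855,33.315): [(33.0035, 34.1483) (26.9169, 0) (62, 0) (62, 61) (59.7621, 61)]  |A|=1513.4518
4. ⊥bis P1·P3 via (49.535,40.96): [(37.2958, 38.4555) (33.0035, 34.1483) (26.9169, 0) (62, 0) (62, 43.5107)]  |A|=1272.1964
5. ⊥bis P1·P4 via (35.26,17.36): [(37.2958, 38.4555) (33.0035, 34.1483) (31.0072, 22.9481) (48.4717, 0) (62, 0) (62, 43.5107)]  |A|=1024.8754
6. canonical 6-gon: [(37.2958, 38.4555) (33.0035, 34.1483) (31.0072, 22.9481) (48.4717, 0) (62, 0) (62, 43.5107)]
7. shoelace: 1024.8754

Area of P1's cell: 1024.8754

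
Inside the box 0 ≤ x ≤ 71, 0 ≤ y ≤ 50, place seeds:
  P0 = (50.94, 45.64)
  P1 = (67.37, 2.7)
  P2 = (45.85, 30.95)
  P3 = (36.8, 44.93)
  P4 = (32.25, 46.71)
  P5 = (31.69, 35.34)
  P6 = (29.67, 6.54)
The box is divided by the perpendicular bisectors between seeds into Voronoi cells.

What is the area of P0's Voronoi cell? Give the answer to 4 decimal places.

Area of P0's cell: 402.3431

1. box [0,71]×[0,50]: [(0, 0) (71, 0) (71, 50) (0, 50)]
2. ⊥bis P0·P1 via (59.155,24.17): [(0, 1.5357) (71, 28.7022) (71, 50) (0, 50)]  |A|=2476.5538
3. ⊥bis P0·P2 via (48.395,38.295): [(71, 30.4625) (71, 50) (14.6138, 50)]  |A|=550.823
4. ⊥bis P0·P3 via (43.87,45.285): [(44.1471, 39.7669) (71, 30.4625) (71, 50) (43.6332, 50)]  |A|=402.3431
5. ⊥bis P0·P4 via (41.595,46.175): [(44.1471, 39.7669) (71, 30.4625) (71, 50) (43.6332, 50)]  |A|=402.3431
6. ⊥bis P0·P5 via (41.315,40.49): [(44.1471, 39.7669) (71, 30.4625) (71, 50) (43.6332, 50)]  |A|=402.3431
7. ⊥bis P0·P6 via (40.305,26.09): [(44.1471, 39.7669) (71, 30.4625) (71, 50) (43.6332, 50)]  |A|=402.3431
8. canonical 4-gon: [(44.1471, 39.7669) (71, 30.4625) (71, 50) (43.6332, 50)]
9. shoelace: 402.3431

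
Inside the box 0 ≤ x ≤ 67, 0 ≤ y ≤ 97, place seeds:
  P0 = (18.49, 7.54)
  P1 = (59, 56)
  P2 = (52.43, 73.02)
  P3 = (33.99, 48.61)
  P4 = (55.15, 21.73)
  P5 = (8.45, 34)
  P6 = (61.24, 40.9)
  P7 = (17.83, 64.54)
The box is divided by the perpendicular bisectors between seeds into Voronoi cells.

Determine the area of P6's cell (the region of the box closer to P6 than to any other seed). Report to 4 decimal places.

1. box [0,67]×[0,97]: [(0, 0) (67, 0) (67, 97) (0, 97)]
2. ⊥bis P6·P0 via (39.865,24.22): [(0, 75.306) (58.7651, 0) (67, 0) (67, 97) (0, 97)]  |A|=4286.3179
3. ⊥bis P6·P1 via (60.12,48.45): [(25.0203, 43.2432) (58.7651, 0) (67, 0) (67, 49.4706)]  |A|=1216.433
4. ⊥bis P6·P2 via (56.835,56.96): [(25.0203, 43.2432) (58.7651, 0) (67, 0) (67, 49.4706)]  |A|=1216.433
5. ⊥bis P6·P3 via (47.615,44.755): [(48.1584, 46.6756) (41.2887, 22.3955) (58.7651, 0) (67, 0) (67, 49.4706)]  |A|=947.3258
6. ⊥bis P6·P4 via (58.195,31.315): [(48.1584, 46.6756) (44.9985, 35.5073) (67, 28.5178) (67, 49.4706)]  |A|=331.2945
7. ⊥bis P6·P5 via (34.845,37.45): [(48.1584, 46.6756) (44.9985, 35.5073) (67, 28.5178) (67, 49.4706)]  |A|=331.2945
8. ⊥bis P6·P7 via (39.535,52.72): [(48.1584, 46.6756) (44.9985, 35.5073) (67, 28.5178) (67, 49.4706)]  |A|=331.2945
9. canonical 4-gon: [(48.1584, 46.6756) (44.9985, 35.5073) (67, 28.5178) (67, 49.4706)]
10. shoelace: 331.2945

Area of P6's cell: 331.2945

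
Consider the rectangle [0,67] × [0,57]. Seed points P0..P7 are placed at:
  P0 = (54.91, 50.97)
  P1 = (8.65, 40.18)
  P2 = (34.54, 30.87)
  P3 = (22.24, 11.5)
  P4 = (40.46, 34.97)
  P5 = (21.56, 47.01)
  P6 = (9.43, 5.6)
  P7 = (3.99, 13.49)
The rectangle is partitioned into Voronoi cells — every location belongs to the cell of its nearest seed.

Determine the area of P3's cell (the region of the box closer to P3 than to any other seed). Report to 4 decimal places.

Area of P3's cell: 677.0660

1. box [0,67]×[0,57]: [(0, 0) (67, 0) (67, 57) (0, 57)]
2. ⊥bis P3·P0 via (38.575,31.235): [(0, 0) (67, 0) (67, 7.7071) (7.4472, 57) (0, 57)]  |A|=2351.2365
3. ⊥bis P3·P1 via (15.445,25.84): [(0, 18.5214) (0, 0) (67, 0) (67, 7.7071) (34.2993, 34.7741)]  |A|=1608.5817
4. ⊥bis P3·P2 via (28.39,21.185): [(18.6601, 27.3635) (0, 18.5214) (0, 0) (61.7521, 0)]  |A|=1017.6819
5. ⊥bis P3·P4 via (31.35,23.235): [(59.1589, 1.6467) (18.6601, 27.3635) (0, 18.5214) (0, 0) (61.28, 0)]  |A|=1017.2933
6. ⊥bis P3·P5 via (21.9,29.255): [(59.1589, 1.6467) (18.6601, 27.3635) (0, 18.5214) (0, 0) (61.28, 0)]  |A|=1017.2933
7. ⊥bis P3·P6 via (15.835,8.55): [(59.1589, 1.6467) (18.6601, 27.3635) (9.2284, 22.8942) (19.7729, 0) (61.28, 0)]  |A|=705.4889
8. ⊥bis P3·P7 via (13.115,12.495): [(59.1589, 1.6467) (18.6601, 27.3635) (14.5225, 25.4029) (13.2879, 14.0803) (19.7729, 0) (61.28, 0)]  |A|=677.066
9. canonical 6-gon: [(59.1589, 1.6467) (18.6601, 27.3635) (14.5225, 25.4029) (13.2879, 14.0803) (19.7729, 0) (61.28, 0)]
10. shoelace: 677.066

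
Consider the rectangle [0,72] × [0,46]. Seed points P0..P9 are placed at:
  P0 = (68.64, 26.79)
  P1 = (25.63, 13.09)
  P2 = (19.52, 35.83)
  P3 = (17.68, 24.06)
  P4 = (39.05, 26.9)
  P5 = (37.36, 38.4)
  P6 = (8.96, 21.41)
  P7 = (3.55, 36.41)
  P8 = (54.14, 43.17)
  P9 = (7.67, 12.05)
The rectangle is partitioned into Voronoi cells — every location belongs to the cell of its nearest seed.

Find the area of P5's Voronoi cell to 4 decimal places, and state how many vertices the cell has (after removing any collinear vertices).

1. box [0,72]×[0,46]: [(0, 0) (72, 0) (72, 46) (0, 46)]
2. ⊥bis P5·P0 via (53,32.595): [(0, 0) (40.9019, 0) (57.9754, 46) (0, 46)]  |A|=2274.1795
3. ⊥bis P5·P1 via (31.495,25.745): [(0, 40.3415) (47.6744, 18.2466) (57.9754, 46) (0, 46)]  |A|=939.3915
4. ⊥bis P5·P2 via (28.44,37.115): [(29.9766, 26.4487) (47.6744, 18.2466) (57.9754, 46) (27.16, 46)]  |A|=589.0729
5. ⊥bis P5·P3 via (27.52,31.23): [(29.7234, 28.2061) (31.5278, 25.7298) (47.6744, 18.2466) (57.9754, 46) (27.16, 46)]  |A|=587.8009
6. ⊥bis P5·P4 via (38.205,32.65): [(29.2723, 31.3373) (53.8751, 34.9528) (57.9754, 46) (27.16, 46)]  |A|=354.4021
7. ⊥bis P5·P6 via (23.16,29.905): [(29.2723, 31.3373) (53.8751, 34.9528) (57.9754, 46) (27.16, 46)]  |A|=354.4021
8. ⊥bis P5·P7 via (20.455,37.405): [(29.2723, 31.3373) (53.8751, 34.9528) (57.9754, 46) (27.16, 46)]  |A|=354.4021
9. ⊥bis P5·P8 via (45.75,40.785): [(29.2723, 31.3373) (47.6672, 34.0405) (44.2675, 46) (27.16, 46)]  |A|=240.0129
10. ⊥bis P5·P9 via (22.515,25.225): [(29.2723, 31.3373) (47.6672, 34.0405) (44.2675, 46) (27.16, 46)]  |A|=240.0129
11. canonical 4-gon: [(29.2723, 31.3373) (47.6672, 34.0405) (44.2675, 46) (27.16, 46)]
12. shoelace: 240.0129

Area of P5's cell: 240.0129 (4 vertices)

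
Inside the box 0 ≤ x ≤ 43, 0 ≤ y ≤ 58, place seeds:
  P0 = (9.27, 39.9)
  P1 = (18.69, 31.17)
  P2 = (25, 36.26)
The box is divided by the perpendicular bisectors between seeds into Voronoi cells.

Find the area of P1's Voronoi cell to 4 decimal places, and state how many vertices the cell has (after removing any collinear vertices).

1. box [0,43]×[0,58]: [(0, 0) (43, 0) (43, 58) (0, 58)]
2. ⊥bis P1·P0 via (13.98,35.535): [(0, 20.4501) (0, 0) (43, 0) (43, 58) (34.7995, 58)]  |A|=1840.6408
3. ⊥bis P1·P2 via (21.845,33.715): [(17.4, 39.2254) (0, 20.4501) (0, 0) (43, 0) (43, 7.4894)]  |A|=1117.1258
4. canonical 5-gon: [(17.4, 39.2254) (0, 20.4501) (0, 0) (43, 0) (43, 7.4894)]
5. shoelace: 1117.1258

Area of P1's cell: 1117.1258 (5 vertices)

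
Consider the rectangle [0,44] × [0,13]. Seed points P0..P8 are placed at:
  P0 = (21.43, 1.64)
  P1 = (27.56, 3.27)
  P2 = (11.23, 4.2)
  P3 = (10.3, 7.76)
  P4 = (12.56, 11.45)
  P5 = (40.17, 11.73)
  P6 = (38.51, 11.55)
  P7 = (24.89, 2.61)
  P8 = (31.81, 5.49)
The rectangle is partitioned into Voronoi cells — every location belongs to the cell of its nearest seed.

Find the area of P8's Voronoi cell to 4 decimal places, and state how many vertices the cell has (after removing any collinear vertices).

Area of P8's cell: 108.6834 (5 vertices)

1. box [0,44]×[0,13]: [(0, 0) (44, 0) (44, 13) (0, 13)]
2. ⊥bis P8·P0 via (26.62,3.565): [(27.9423, 0) (44, 0) (44, 13) (23.1205, 13)]  |A|=240.0919
3. ⊥bis P8·P1 via (29.685,4.38): [(31.9729, 0) (44, 0) (44, 13) (25.1823, 13)]  |A|=200.491
4. ⊥bis P8·P2 via (21.52,4.845): [(31.9729, 0) (44, 0) (44, 13) (25.1823, 13)]  |A|=200.491
5. ⊥bis P8·P3 via (21.055,6.625): [(31.9729, 0) (44, 0) (44, 13) (25.1823, 13)]  |A|=200.491
6. ⊥bis P8·P4 via (22.185,8.47): [(31.9729, 0) (44, 0) (44, 13) (25.1823, 13)]  |A|=200.491
7. ⊥bis P8·P5 via (35.99,8.61): [(31.9729, 0) (42.4166, 0) (32.7133, 13) (25.1823, 13)]  |A|=116.8351
8. ⊥bis P8·P6 via (35.16,8.52): [(31.9729, 0) (42.4166, 0) (40.2938, 2.844) (31.1079, 13) (25.1823, 13)]  |A|=108.6834
9. ⊥bis P8·P7 via (28.35,4.05): [(31.9729, 0) (42.4166, 0) (40.2938, 2.844) (31.1079, 13) (25.1823, 13)]  |A|=108.6834
10. canonical 5-gon: [(31.9729, 0) (42.4166, 0) (40.2938, 2.844) (31.1079, 13) (25.1823, 13)]
11. shoelace: 108.6834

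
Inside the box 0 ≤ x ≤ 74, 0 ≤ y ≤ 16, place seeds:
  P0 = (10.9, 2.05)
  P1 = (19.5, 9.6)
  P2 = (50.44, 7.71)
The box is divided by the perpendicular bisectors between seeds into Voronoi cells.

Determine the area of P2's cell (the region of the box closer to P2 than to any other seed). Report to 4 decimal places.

Area of P2's cell: 625.1202

1. box [0,74]×[0,16]: [(0, 0) (74, 0) (74, 16) (0, 16)]
2. ⊥bis P2·P0 via (30.67,4.88): [(31.3686, 0) (74, 0) (74, 16) (29.0782, 16)]  |A|=700.4259
3. ⊥bis P2·P1 via (34.97,8.655): [(34.4413, 0) (74, 0) (74, 16) (35.4187, 16)]  |A|=625.1202
4. canonical 4-gon: [(34.4413, 0) (74, 0) (74, 16) (35.4187, 16)]
5. shoelace: 625.1202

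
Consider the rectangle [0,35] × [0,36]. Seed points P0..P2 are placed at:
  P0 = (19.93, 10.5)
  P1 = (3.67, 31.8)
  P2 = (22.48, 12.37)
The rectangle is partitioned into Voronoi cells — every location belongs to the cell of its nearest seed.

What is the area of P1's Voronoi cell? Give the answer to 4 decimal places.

1. box [0,35]×[0,36]: [(0, 0) (35, 0) (35, 36) (0, 36)]
2. ⊥bis P1·P0 via (11.8,21.15): [(0, 12.1421) (31.253, 36) (0, 36)]  |A|=372.8147
3. ⊥bis P1·P2 via (13.075,22.085): [(0, 12.1421) (13.2621, 22.2662) (27.4487, 36) (0, 36)]  |A|=346.6909
4. canonical 4-gon: [(0, 12.1421) (13.2621, 22.2662) (27.4487, 36) (0, 36)]
5. shoelace: 346.6909

Area of P1's cell: 346.6909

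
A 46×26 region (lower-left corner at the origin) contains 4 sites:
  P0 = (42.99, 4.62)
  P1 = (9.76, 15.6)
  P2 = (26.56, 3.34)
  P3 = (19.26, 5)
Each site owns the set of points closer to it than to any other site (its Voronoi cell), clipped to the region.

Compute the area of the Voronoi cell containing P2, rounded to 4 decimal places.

Area of P2's cell: 232.5223

1. box [0,46]×[0,26]: [(0, 0) (46, 0) (46, 26) (0, 26)]
2. ⊥bis P2·P0 via (34.775,3.98): [(0, 0) (35.0851, 0) (33.0595, 26) (0, 26)]  |A|=885.8794
3. ⊥bis P2·P1 via (18.16,9.47): [(11.2492, 0) (35.0851, 0) (33.0595, 26) (30.223, 26)]  |A|=346.7419
4. ⊥bis P2·P3 via (22.91,4.17): [(26.8109, 21.3243) (21.9618, 0) (35.0851, 0) (33.0595, 26) (30.223, 26)]  |A|=232.5223
5. canonical 5-gon: [(26.8109, 21.3243) (21.9618, 0) (35.0851, 0) (33.0595, 26) (30.223, 26)]
6. shoelace: 232.5223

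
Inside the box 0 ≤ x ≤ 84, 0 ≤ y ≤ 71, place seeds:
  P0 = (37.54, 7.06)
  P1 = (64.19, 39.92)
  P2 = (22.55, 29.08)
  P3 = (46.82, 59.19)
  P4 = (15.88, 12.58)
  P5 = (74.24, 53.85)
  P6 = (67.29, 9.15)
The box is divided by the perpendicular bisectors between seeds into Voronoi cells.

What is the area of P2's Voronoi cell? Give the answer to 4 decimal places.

Area of P2's cell: 1393.5136

1. box [0,84]×[0,71]: [(0, 0) (84, 0) (84, 71) (0, 71)]
2. ⊥bis P2·P0 via (30.045,18.07): [(0, 0) (3.5005, 0) (84, 54.7996) (84, 71) (0, 71)]  |A|=3758.3316
3. ⊥bis P2·P1 via (43.37,34.5): [(0, 0) (3.5005, 0) (44.9974, 28.2487) (33.8681, 71) (0, 71)]  |A|=2370.801
4. ⊥bis P2·P3 via (34.685,44.135): [(0, 0) (3.5005, 0) (44.9974, 28.2487) (42.502, 37.8341) (1.3556, 71) (0, 71)]  |A|=1831.648
5. ⊥bis P2·P4 via (19.215,20.83): [(0, 28.5975) (28.5538, 17.0549) (44.9974, 28.2487) (42.502, 37.8341) (1.3556, 71) (0, 71)]  |A|=1393.5136
6. ⊥bis P2·P5 via (48.395,41.465): [(0, 28.5975) (28.5538, 17.0549) (44.9974, 28.2487) (42.502, 37.8341) (1.3556, 71) (0, 71)]  |A|=1393.5136
7. ⊥bis P2·P6 via (44.92,19.115): [(0, 28.5975) (28.5538, 17.0549) (44.9974, 28.2487) (42.502, 37.8341) (1.3556, 71) (0, 71)]  |A|=1393.5136
8. canonical 6-gon: [(0, 28.5975) (28.5538, 17.0549) (44.9974, 28.2487) (42.502, 37.8341) (1.3556, 71) (0, 71)]
9. shoelace: 1393.5136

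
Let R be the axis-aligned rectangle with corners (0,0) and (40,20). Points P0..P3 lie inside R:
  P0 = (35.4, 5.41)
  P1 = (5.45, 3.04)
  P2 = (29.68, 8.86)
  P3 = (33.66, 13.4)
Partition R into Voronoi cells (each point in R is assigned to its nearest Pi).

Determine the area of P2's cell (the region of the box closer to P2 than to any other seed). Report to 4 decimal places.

Area of P2's cell: 252.7423

1. box [0,40]×[0,20]: [(0, 0) (40, 0) (40, 20) (0, 20)]
2. ⊥bis P2·P0 via (32.54,7.135): [(0, 0) (28.2365, 0) (40, 19.5035) (40, 20) (0, 20)]  |A|=685.286
3. ⊥bis P2·P1 via (17.565,5.95): [(18.9942, 0) (28.2365, 0) (40, 19.5035) (40, 20) (14.1902, 20)]  |A|=353.442
4. ⊥bis P2·P3 via (31.67,11.13): [(18.9942, 0) (28.2365, 0) (33.8153, 9.2494) (21.552, 20) (14.1902, 20)]  |A|=252.7423
5. canonical 5-gon: [(18.9942, 0) (28.2365, 0) (33.8153, 9.2494) (21.552, 20) (14.1902, 20)]
6. shoelace: 252.7423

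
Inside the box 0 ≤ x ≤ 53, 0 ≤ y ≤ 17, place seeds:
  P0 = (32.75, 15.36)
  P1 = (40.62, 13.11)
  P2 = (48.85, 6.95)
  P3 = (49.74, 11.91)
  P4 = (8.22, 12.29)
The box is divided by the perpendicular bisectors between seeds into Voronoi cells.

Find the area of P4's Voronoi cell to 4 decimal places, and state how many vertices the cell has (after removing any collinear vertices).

Area of P4's cell: 359.5745 (4 vertices)

1. box [0,53]×[0,17]: [(0, 0) (53, 0) (53, 17) (0, 17)]
2. ⊥bis P4·P0 via (20.485,13.825): [(0, 0) (22.2152, 0) (20.0876, 17) (0, 17)]  |A|=359.5745
3. ⊥bis P4·P1 via (24.42,12.7): [(0, 0) (22.2152, 0) (20.0876, 17) (0, 17)]  |A|=359.5745
4. ⊥bis P4·P2 via (28.535,9.62): [(0, 0) (22.2152, 0) (20.0876, 17) (0, 17)]  |A|=359.5745
5. ⊥bis P4·P3 via (28.98,12.1): [(0, 0) (22.2152, 0) (20.0876, 17) (0, 17)]  |A|=359.5745
6. canonical 4-gon: [(0, 0) (22.2152, 0) (20.0876, 17) (0, 17)]
7. shoelace: 359.5745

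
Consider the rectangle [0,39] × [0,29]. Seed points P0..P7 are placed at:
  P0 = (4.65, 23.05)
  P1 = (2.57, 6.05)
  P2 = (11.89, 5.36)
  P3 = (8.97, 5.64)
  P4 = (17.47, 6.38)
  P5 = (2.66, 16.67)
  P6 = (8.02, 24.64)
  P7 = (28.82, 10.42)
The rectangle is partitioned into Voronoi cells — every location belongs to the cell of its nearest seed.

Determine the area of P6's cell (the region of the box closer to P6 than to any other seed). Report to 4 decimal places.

Area of P6's cell: 185.4567

1. box [0,39]×[0,29]: [(0, 0) (39, 0) (39, 29) (0, 29)]
2. ⊥bis P6·P0 via (6.335,23.845): [(17.5853, 0) (39, 0) (39, 29) (3.9028, 29)]  |A|=819.4221
3. ⊥bis P6·P1 via (5.295,15.345): [(11.1561, 13.6267) (39, 5.4638) (39, 29) (3.9028, 29)]  |A|=597.45
4. ⊥bis P6·P2 via (9.955,15): [(10.4603, 15.1014) (39, 20.8301) (39, 29) (3.9028, 29)]  |A|=360.4837
5. ⊥bis P6·P3 via (8.495,15.14): [(10.3972, 15.2351) (11.3682, 15.2837) (39, 20.8301) (39, 29) (3.9028, 29)]  |A|=360.4173
6. ⊥bis P6·P4 via (12.745,15.51): [(10.3972, 15.2351) (11.3682, 15.2837) (12.9029, 15.5917) (38.8114, 29) (3.9028, 29)]  |A|=252.5474
7. ⊥bis P6·P5 via (5.34,20.655): [(9.0021, 18.1922) (12.8766, 15.5864) (12.9029, 15.5917) (38.8114, 29) (3.9028, 29)]  |A|=248.526
8. ⊥bis P6·P7 via (18.42,17.53): [(9.0021, 18.1922) (12.8766, 15.5864) (12.9029, 15.5917) (19.3901, 18.949) (26.2615, 29) (3.9028, 29)]  |A|=185.4567
9. canonical 6-gon: [(9.0021, 18.1922) (12.8766, 15.5864) (12.9029, 15.5917) (19.3901, 18.949) (26.2615, 29) (3.9028, 29)]
10. shoelace: 185.4567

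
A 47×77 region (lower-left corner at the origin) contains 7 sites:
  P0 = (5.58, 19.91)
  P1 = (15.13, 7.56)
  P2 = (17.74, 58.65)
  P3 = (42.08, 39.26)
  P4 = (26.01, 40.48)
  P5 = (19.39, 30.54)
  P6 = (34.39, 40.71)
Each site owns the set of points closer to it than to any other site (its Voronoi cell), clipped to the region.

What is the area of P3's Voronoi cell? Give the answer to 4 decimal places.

1. box [0,47]×[0,77]: [(0, 0) (47, 0) (47, 77) (0, 77)]
2. ⊥bis P3·P0 via (23.83,29.585): [(0, 74.5356) (39.5141, 0) (47, 0) (47, 77) (0, 77)]  |A|=2146.3954
3. ⊥bis P3·P1 via (28.605,23.41): [(0, 74.5356) (25.8717, 25.7337) (47, 7.7713) (47, 77) (0, 77)]  |A|=1967.9776
4. ⊥bis P3·P2 via (29.91,48.955): [(20.0937, 36.6328) (25.8717, 25.7337) (47, 7.7713) (47, 70.4078)]  |A|=905.9033
5. ⊥bis P3·P4 via (34.045,39.87): [(35.2429, 55.6494) (32.5413, 20.0635) (47, 7.7713) (47, 70.4078)]  |A|=642.077
6. ⊥bis P3·P5 via (30.735,34.9): [(35.2429, 55.6494) (33.1839, 28.5278) (38.3272, 15.1446) (47, 7.7713) (47, 70.4078)]  |A|=616.01
7. ⊥bis P3·P6 via (38.235,39.985): [(43.0323, 65.4272) (35.1232, 23.4817) (38.3272, 15.1446) (47, 7.7713) (47, 70.4078)]  |A|=459.8194
8. canonical 5-gon: [(43.0323, 65.4272) (35.1232, 23.4817) (38.3272, 15.1446) (47, 7.7713) (47, 70.4078)]
9. shoelace: 459.8194

Area of P3's cell: 459.8194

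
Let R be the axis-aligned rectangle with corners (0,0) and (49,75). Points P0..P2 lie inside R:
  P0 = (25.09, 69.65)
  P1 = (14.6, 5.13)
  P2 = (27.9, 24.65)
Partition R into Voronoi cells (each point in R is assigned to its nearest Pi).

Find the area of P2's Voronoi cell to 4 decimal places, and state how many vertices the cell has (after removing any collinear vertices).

Area of P2's cell: 1671.2966 (5 vertices)

1. box [0,49]×[0,75]: [(0, 0) (49, 0) (49, 75) (0, 75)]
2. ⊥bis P2·P0 via (26.495,47.15): [(0, 45.4955) (0, 0) (49, 0) (49, 48.5553)]  |A|=2304.2457
3. ⊥bis P2·P1 via (21.25,14.89): [(0, 45.4955) (0, 29.3687) (43.1036, 0) (49, 0) (49, 48.5553)]  |A|=1671.2966
4. canonical 5-gon: [(0, 45.4955) (0, 29.3687) (43.1036, 0) (49, 0) (49, 48.5553)]
5. shoelace: 1671.2966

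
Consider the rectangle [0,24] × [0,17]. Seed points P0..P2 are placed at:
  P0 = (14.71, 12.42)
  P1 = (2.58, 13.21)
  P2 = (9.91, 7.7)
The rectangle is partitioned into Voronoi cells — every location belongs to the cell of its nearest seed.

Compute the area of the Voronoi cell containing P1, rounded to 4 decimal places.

1. box [0,24]×[0,17]: [(0, 0) (24, 0) (24, 17) (0, 17)]
2. ⊥bis P1·P0 via (8.645,12.815): [(0, 0) (7.8104, 0) (8.9176, 17) (0, 17)]  |A|=142.1876
3. ⊥bis P1·P2 via (6.245,10.455): [(0, 2.1472) (8.7044, 13.7267) (8.9176, 17) (0, 17)]  |A|=79.2369
4. canonical 4-gon: [(0, 2.1472) (8.7044, 13.7267) (8.9176, 17) (0, 17)]
5. shoelace: 79.2369

Area of P1's cell: 79.2369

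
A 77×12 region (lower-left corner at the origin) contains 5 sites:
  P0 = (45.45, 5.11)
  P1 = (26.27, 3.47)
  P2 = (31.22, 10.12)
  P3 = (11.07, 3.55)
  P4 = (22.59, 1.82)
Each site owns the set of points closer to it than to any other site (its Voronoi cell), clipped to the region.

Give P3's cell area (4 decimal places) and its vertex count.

1. box [0,77]×[0,12]: [(0, 0) (77, 0) (77, 12) (0, 12)]
2. ⊥bis P3·P0 via (28.26,4.33): [(0, 0) (28.4565, 0) (27.912, 12) (0, 12)]  |A|=338.2107
3. ⊥bis P3·P1 via (18.67,3.51): [(0, 0) (18.6515, 0) (18.7147, 12) (0, 12)]  |A|=224.1973
4. ⊥bis P3·P2 via (21.145,6.835): [(0, 0) (18.6515, 0) (18.7147, 12) (0, 12)]  |A|=224.1973
5. ⊥bis P3·P4 via (16.83,2.685): [(0, 0) (16.4268, 0) (18.2289, 12) (0, 12)]  |A|=207.9339
6. canonical 4-gon: [(0, 0) (16.4268, 0) (18.2289, 12) (0, 12)]
7. shoelace: 207.9339

Area of P3's cell: 207.9339 (4 vertices)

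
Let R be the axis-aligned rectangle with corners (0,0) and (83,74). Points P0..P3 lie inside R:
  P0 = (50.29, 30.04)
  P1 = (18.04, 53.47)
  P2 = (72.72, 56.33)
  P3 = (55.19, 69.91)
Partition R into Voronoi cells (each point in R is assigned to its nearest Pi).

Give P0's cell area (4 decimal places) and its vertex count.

Area of P0's cell: 2688.1588 (5 vertices)

1. box [0,83]×[0,74]: [(0, 0) (83, 0) (83, 74) (0, 74)]
2. ⊥bis P0·P1 via (34.165,41.755): [(3.8295, 0) (83, 0) (83, 74) (57.5914, 74)]  |A|=3869.4276
3. ⊥bis P0·P2 via (61.505,43.185): [(45.2682, 57.0379) (3.8295, 0) (83, 0) (83, 24.846)]  |A|=2726.6
4. ⊥bis P0·P3 via (52.74,49.975): [(53.6822, 49.8592) (41.17, 51.3969) (3.8295, 0) (83, 0) (83, 24.846)]  |A|=2688.1588
5. canonical 5-gon: [(53.6822, 49.8592) (41.17, 51.3969) (3.8295, 0) (83, 0) (83, 24.846)]
6. shoelace: 2688.1588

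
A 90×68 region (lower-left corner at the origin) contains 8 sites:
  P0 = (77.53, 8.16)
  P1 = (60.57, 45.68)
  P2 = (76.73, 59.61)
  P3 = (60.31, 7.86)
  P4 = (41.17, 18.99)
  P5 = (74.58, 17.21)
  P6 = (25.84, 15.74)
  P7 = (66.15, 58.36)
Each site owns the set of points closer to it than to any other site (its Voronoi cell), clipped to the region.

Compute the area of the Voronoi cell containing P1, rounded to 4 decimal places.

1. box [0,90]×[0,68]: [(0, 0) (90, 0) (90, 68) (0, 68)]
2. ⊥bis P1·P0 via (69.05,26.92): [(0, 0) (9.4958, 0) (90, 36.3899) (90, 68) (0, 68)]  |A|=4655.2295
3. ⊥bis P1·P2 via (68.65,52.645): [(0, 0) (9.4958, 0) (84.7195, 34.003) (55.4139, 68) (0, 68)]  |A|=3983.8595
4. ⊥bis P1·P3 via (60.44,26.77): [(0, 27.1855) (68.5941, 26.7139) (84.7195, 34.003) (55.4139, 68) (0, 68)]  |A|=2924.6404
5. ⊥bis P1·P4 via (50.87,32.335): [(58.5079, 26.7833) (68.5941, 26.7139) (84.7195, 34.003) (55.4139, 68) (1.803, 68)]  |A|=1693.4973
6. ⊥bis P1·P5 via (67.575,31.445): [(58.344, 26.9024) (81.1613, 38.1308) (55.4139, 68) (1.803, 68)]  |A|=1586.9565
7. ⊥bis P1·P6 via (43.205,30.71): [(26.5898, 49.9834) (58.344, 26.9024) (81.1613, 38.1308) (55.4139, 68) (11.0581, 68)]  |A|=1503.5844
8. ⊥bis P1·P7 via (63.36,52.02): [(26.5898, 49.9834) (58.344, 26.9024) (81.1613, 38.1308) (72.7512, 47.8873) (27.047, 68) (11.0581, 68)]  |A|=1218.3169
9. canonical 6-gon: [(26.5898, 49.9834) (58.344, 26.9024) (81.1613, 38.1308) (72.7512, 47.8873) (27.047, 68) (11.0581, 68)]
10. shoelace: 1218.3169

Area of P1's cell: 1218.3169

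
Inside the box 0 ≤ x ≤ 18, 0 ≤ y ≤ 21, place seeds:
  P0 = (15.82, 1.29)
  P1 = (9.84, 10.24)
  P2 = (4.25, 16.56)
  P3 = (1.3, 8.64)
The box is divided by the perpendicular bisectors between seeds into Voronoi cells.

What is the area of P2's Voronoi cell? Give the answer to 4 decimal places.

1. box [0,18]×[0,21]: [(0, 0) (18, 0) (18, 21) (0, 21)]
2. ⊥bis P2·P0 via (10.035,8.925): [(0, 1.3215) (18, 14.96) (18, 21) (0, 21)]  |A|=231.4659
3. ⊥bis P2·P1 via (7.045,13.4): [(0, 7.1687) (15.6375, 21) (0, 21)]  |A|=108.1431
4. ⊥bis P2·P3 via (2.775,12.6): [(0, 13.6336) (5.1432, 11.7179) (15.6375, 21) (0, 21)]  |A|=91.5179
5. canonical 4-gon: [(0, 13.6336) (5.1432, 11.7179) (15.6375, 21) (0, 21)]
6. shoelace: 91.5179

Area of P2's cell: 91.5179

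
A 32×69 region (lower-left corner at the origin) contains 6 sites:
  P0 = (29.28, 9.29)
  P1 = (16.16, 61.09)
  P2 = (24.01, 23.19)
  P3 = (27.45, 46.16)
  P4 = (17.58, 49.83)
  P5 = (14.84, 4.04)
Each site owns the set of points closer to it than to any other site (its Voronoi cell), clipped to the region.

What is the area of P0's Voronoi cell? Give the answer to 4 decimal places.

1. box [0,32]×[0,69]: [(0, 0) (32, 0) (32, 69) (0, 69)]
2. ⊥bis P0·P1 via (22.72,35.19): [(0, 29.4354) (0, 0) (32, 0) (32, 37.5405)]  |A|=1071.6143
3. ⊥bis P0·P2 via (26.645,16.24): [(0, 6.1379) (0, 0) (32, 0) (32, 18.2703)]  |A|=390.5309
4. ⊥bis P0·P3 via (28.365,27.725): [(0, 6.1379) (0, 0) (32, 0) (32, 18.2703)]  |A|=390.5309
5. ⊥bis P0·P4 via (23.43,29.56): [(0, 6.1379) (0, 0) (32, 0) (32, 18.2703)]  |A|=390.5309
6. ⊥bis P0·P5 via (22.06,6.665): [(19.556, 13.5523) (24.4832, 0) (32, 0) (32, 18.2703)]  |A|=164.6128
7. canonical 4-gon: [(19.556, 13.5523) (24.4832, 0) (32, 0) (32, 18.2703)]
8. shoelace: 164.6128

Area of P0's cell: 164.6128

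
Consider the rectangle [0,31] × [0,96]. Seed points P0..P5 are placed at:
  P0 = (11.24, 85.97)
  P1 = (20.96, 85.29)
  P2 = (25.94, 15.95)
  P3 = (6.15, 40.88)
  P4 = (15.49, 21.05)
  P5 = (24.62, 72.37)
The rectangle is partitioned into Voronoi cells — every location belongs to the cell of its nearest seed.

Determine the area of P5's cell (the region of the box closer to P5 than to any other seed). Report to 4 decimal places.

Area of P5's cell: 547.8996

1. box [0,31]×[0,96]: [(0, 0) (31, 0) (31, 96) (0, 96)]
2. ⊥bis P5·P0 via (17.93,79.17): [(0, 61.53) (0, 0) (31, 0) (31, 92.0286)]  |A|=2380.1586
3. ⊥bis P5·P1 via (22.79,78.83): [(15.4794, 76.759) (0, 61.53) (0, 0) (31, 0) (31, 81.1557)]  |A|=2295.7821
4. ⊥bis P5·P2 via (25.28,44.16): [(15.4794, 76.759) (0, 61.53) (0, 43.5686) (31, 44.2938) (31, 81.1557)]  |A|=933.9153
5. ⊥bis P5·P3 via (15.385,56.625): [(15.4794, 76.759) (2.6228, 64.1105) (31, 47.4662) (31, 81.1557)]  |A|=547.8996
6. ⊥bis P5·P4 via (20.055,46.71): [(15.4794, 76.759) (2.6228, 64.1105) (31, 47.4662) (31, 81.1557)]  |A|=547.8996
7. canonical 4-gon: [(15.4794, 76.759) (2.6228, 64.1105) (31, 47.4662) (31, 81.1557)]
8. shoelace: 547.8996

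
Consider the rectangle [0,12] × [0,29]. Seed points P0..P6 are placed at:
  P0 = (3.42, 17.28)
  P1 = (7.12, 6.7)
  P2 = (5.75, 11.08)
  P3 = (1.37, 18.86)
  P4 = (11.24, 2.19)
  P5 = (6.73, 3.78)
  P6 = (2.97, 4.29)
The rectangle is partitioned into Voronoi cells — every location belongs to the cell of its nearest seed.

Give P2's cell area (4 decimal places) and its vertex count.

Area of P2's cell: 66.8395 (5 vertices)

1. box [0,12]×[0,29]: [(0, 0) (12, 0) (12, 29) (0, 29)]
2. ⊥bis P2·P0 via (4.585,14.18): [(0, 12.4569) (0, 0) (12, 0) (12, 16.9666)]  |A|=176.5412
3. ⊥bis P2·P1 via (6.435,8.89): [(0, 12.4569) (0, 6.8772) (12, 10.6307) (12, 16.9666)]  |A|=71.4939
4. ⊥bis P2·P3 via (3.56,14.97): [(0, 12.4569) (0, 6.8772) (12, 10.6307) (12, 16.9666)]  |A|=71.4939
5. ⊥bis P2·P4 via (8.495,6.635): [(0, 12.4569) (0, 6.8772) (12, 10.6307) (12, 16.9666)]  |A|=71.4939
6. ⊥bis P2·P5 via (6.24,7.43): [(0, 12.4569) (0, 6.8772) (12, 10.6307) (12, 16.9666)]  |A|=71.4939
7. ⊥bis P2·P6 via (4.36,7.685): [(0, 12.4569) (0, 9.4701) (3.5902, 8.0002) (12, 10.6307) (12, 16.9666)]  |A|=66.8395
8. canonical 5-gon: [(0, 12.4569) (0, 9.4701) (3.5902, 8.0002) (12, 10.6307) (12, 16.9666)]
9. shoelace: 66.8395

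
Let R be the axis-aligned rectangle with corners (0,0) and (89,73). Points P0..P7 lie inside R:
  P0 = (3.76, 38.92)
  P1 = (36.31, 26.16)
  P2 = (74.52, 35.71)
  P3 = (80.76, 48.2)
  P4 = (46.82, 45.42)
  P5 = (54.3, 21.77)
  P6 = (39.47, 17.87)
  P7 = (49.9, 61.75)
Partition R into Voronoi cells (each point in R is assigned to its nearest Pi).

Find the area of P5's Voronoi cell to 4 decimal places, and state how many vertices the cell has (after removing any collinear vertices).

1. box [0,89]×[0,73]: [(0, 0) (89, 0) (89, 73) (0, 73)]
2. ⊥bis P5·P0 via (29.03,30.345): [(18.7329, 0) (89, 0) (89, 73) (43.5043, 73)]  |A|=4225.3416
3. ⊥bis P5·P1 via (45.305,23.965): [(39.457, 0) (89, 0) (89, 73) (57.2707, 73)]  |A|=2966.4392
4. ⊥bis P5·P2 via (64.41,28.74): [(51.1601, 47.959) (39.457, 0) (84.2238, 0)]  |A|=1073.4868
5. ⊥bis P5·P3 via (67.53,34.985): [(51.1601, 47.959) (39.457, 0) (84.2238, 0)]  |A|=1073.4868
6. ⊥bis P5·P4 via (50.56,33.595): [(59.1827, 36.3222) (47.412, 32.5994) (39.457, 0) (84.2238, 0)]  |A|=990.0667
7. ⊥bis P5·P6 via (46.885,19.82): [(59.1827, 36.3222) (47.412, 32.5994) (45.5408, 24.9314) (52.0973, 0) (84.2238, 0)]  |A|=832.4966
8. ⊥bis P5·P7 via (52.1,41.76): [(59.1827, 36.3222) (47.412, 32.5994) (45.5408, 24.9314) (52.0973, 0) (84.2238, 0)]  |A|=832.4966
9. canonical 5-gon: [(59.1827, 36.3222) (47.412, 32.5994) (45.5408, 24.9314) (52.0973, 0) (84.2238, 0)]
10. shoelace: 832.4966

Area of P5's cell: 832.4966 (5 vertices)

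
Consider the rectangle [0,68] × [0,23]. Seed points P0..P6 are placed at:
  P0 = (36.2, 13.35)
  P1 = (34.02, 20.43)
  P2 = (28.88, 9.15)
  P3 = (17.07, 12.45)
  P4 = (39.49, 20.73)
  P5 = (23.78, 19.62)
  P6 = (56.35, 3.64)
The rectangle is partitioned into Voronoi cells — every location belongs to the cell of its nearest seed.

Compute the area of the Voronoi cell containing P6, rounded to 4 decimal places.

1. box [0,68]×[0,23]: [(0, 0) (68, 0) (68, 23) (0, 23)]
2. ⊥bis P6·P0 via (46.275,8.495): [(42.1814, 0) (68, 0) (68, 23) (53.2648, 23)]  |A|=466.3695
3. ⊥bis P6·P1 via (45.185,12.035): [(52.9705, 22.3894) (42.1814, 0) (68, 0) (68, 23) (53.4296, 23)]  |A|=466.3191
4. ⊥bis P6·P2 via (42.615,6.395): [(52.9705, 22.3894) (42.1814, 0) (68, 0) (68, 23) (53.4296, 23)]  |A|=466.3191
5. ⊥bis P6·P3 via (36.71,8.045): [(52.9705, 22.3894) (42.1814, 0) (68, 0) (68, 23) (53.4296, 23)]  |A|=466.3191
6. ⊥bis P6·P4 via (47.92,12.185): [(48.1738, 12.4354) (42.1814, 0) (68, 0) (68, 23) (58.8825, 23)]  |A|=436.6947
7. ⊥bis P6·P5 via (40.065,11.63): [(48.1738, 12.4354) (42.1814, 0) (68, 0) (68, 23) (58.8825, 23)]  |A|=436.6947
8. canonical 5-gon: [(48.1738, 12.4354) (42.1814, 0) (68, 0) (68, 23) (58.8825, 23)]
9. shoelace: 436.6947

Area of P6's cell: 436.6947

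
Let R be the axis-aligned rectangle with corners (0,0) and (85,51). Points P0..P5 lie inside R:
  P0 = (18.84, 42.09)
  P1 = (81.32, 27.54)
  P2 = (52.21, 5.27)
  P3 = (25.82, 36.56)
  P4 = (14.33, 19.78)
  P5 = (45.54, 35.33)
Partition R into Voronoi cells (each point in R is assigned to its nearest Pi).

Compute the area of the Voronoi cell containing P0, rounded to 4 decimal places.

Area of P0's cell: 446.4307

1. box [0,85]×[0,51]: [(0, 0) (85, 0) (85, 51) (0, 51)]
2. ⊥bis P0·P1 via (50.08,34.815): [(0, 0) (41.9725, 0) (53.8491, 51) (0, 51)]  |A|=2443.4495
3. ⊥bis P0·P2 via (35.525,23.68): [(0, 0) (9.3968, 0) (50.6869, 37.4213) (53.8491, 51) (0, 51)]  |A|=1833.9381
4. ⊥bis P0·P3 via (22.33,39.325): [(0, 11.1399) (31.5797, 51) (0, 51)]  |A|=629.384
5. ⊥bis P0·P4 via (16.585,30.935): [(0, 34.2877) (15.8074, 31.0922) (31.5797, 51) (0, 51)]  |A|=446.4307
6. ⊥bis P0·P5 via (32.19,38.71): [(0, 34.2877) (15.8074, 31.0922) (31.5797, 51) (0, 51)]  |A|=446.4307
7. canonical 4-gon: [(0, 34.2877) (15.8074, 31.0922) (31.5797, 51) (0, 51)]
8. shoelace: 446.4307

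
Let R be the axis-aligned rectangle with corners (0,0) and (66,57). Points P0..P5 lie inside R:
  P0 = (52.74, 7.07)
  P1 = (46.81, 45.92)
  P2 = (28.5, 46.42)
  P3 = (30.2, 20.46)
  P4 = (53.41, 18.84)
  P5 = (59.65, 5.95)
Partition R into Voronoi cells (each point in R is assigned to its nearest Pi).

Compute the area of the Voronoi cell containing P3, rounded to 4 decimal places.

1. box [0,66]×[0,57]: [(0, 0) (66, 0) (66, 57) (0, 57)]
2. ⊥bis P3·P0 via (41.47,13.765): [(0, 0) (33.2928, 0) (66, 55.0575) (66, 57) (0, 57)]  |A|=2861.613
3. ⊥bis P3·P1 via (38.505,33.19): [(0, 0) (33.2928, 0) (48.9583, 26.3703) (2.0088, 57) (0, 57)]  |A|=1865.0458
4. ⊥bis P3·P2 via (29.35,33.44): [(0, 31.518) (0, 0) (33.2928, 0) (48.9583, 26.3703) (37.3216, 33.962)]  |A|=1366.3922
5. ⊥bis P3·P4 via (41.805,19.65): [(0, 31.518) (0, 0) (33.2928, 0) (41.3842, 13.6205) (42.5652, 30.5412) (37.3216, 33.962)]  |A|=1309.8416
6. ⊥bis P3·P5 via (44.925,13.205): [(0, 31.518) (0, 0) (33.2928, 0) (41.3842, 13.6205) (42.5652, 30.5412) (37.3216, 33.962)]  |A|=1309.8416
7. canonical 6-gon: [(0, 31.518) (0, 0) (33.2928, 0) (41.3842, 13.6205) (42.5652, 30.5412) (37.3216, 33.962)]
8. shoelace: 1309.8416

Area of P3's cell: 1309.8416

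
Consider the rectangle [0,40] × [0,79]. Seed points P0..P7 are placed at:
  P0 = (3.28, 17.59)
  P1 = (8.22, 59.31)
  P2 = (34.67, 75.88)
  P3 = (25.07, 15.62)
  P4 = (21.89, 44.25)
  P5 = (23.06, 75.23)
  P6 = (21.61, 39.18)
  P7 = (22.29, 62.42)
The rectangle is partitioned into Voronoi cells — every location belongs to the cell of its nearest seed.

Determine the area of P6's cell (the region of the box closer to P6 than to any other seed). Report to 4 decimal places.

Area of P6's cell: 474.4854

1. box [0,40]×[0,79]: [(0, 0) (40, 0) (40, 79) (0, 79)]
2. ⊥bis P6·P0 via (12.445,28.385): [(0, 38.9509) (40, 4.9907) (40, 79) (0, 79)]  |A|=2281.1691
3. ⊥bis P6·P1 via (14.915,49.245): [(0, 39.3239) (0, 38.9509) (40, 4.9907) (40, 65.9309)]  |A|=1226.2659
4. ⊥bis P6·P2 via (28.14,57.53): [(27.6386, 57.7084) (0, 39.3239) (0, 38.9509) (40, 4.9907) (40, 53.3095)]  |A|=1148.2566
5. ⊥bis P6·P3 via (23.34,27.4): [(27.6386, 57.7084) (0, 39.3239) (0, 38.9509) (15.0408, 26.1812) (40, 29.8467) (40, 53.3095)]  |A|=838.0635
6. ⊥bis P6·P4 via (21.75,41.715): [(4.9865, 42.6408) (0, 39.3239) (0, 38.9509) (15.0408, 26.1812) (40, 29.8467) (40, 40.7071)]  |A|=474.4854
7. ⊥bis P6·P5 via (22.335,57.205): [(4.9865, 42.6408) (0, 39.3239) (0, 38.9509) (15.0408, 26.1812) (40, 29.8467) (40, 40.7071)]  |A|=474.4854
8. ⊥bis P6·P7 via (21.95,50.8): [(4.9865, 42.6408) (0, 39.3239) (0, 38.9509) (15.0408, 26.1812) (40, 29.8467) (40, 40.7071)]  |A|=474.4854
9. canonical 6-gon: [(4.9865, 42.6408) (0, 39.3239) (0, 38.9509) (15.0408, 26.1812) (40, 29.8467) (40, 40.7071)]
10. shoelace: 474.4854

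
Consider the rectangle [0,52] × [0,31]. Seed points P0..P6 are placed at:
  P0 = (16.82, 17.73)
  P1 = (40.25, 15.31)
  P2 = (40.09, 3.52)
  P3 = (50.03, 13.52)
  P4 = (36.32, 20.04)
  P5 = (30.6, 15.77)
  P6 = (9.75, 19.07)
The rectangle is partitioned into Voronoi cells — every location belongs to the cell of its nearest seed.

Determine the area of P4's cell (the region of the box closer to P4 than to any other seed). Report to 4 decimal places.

1. box [0,52]×[0,31]: [(0, 0) (52, 0) (52, 31) (0, 31)]
2. ⊥bis P4·P0 via (26.57,18.885): [(28.8071, 0) (52, 0) (52, 31) (25.1348, 31)]  |A|=775.8992
3. ⊥bis P4·P1 via (38.285,17.675): [(27.7502, 8.922) (52, 29.0703) (52, 31) (25.1348, 31)]  |A|=319.9613
4. ⊥bis P4·P2 via (38.205,11.78): [(27.6958, 9.3817) (28.5336, 9.5729) (52, 29.0703) (52, 31) (25.1348, 31)]  |A|=319.7635
5. ⊥bis P4·P3 via (43.175,16.78): [(27.6958, 9.3817) (28.5336, 9.5729) (47.0731, 24.9767) (49.9375, 31) (25.1348, 31)]  |A|=308.7985
6. ⊥bis P4·P5 via (33.46,17.905): [(25.4084, 28.6908) (35.413, 15.2888) (47.0731, 24.9767) (49.9375, 31) (25.1348, 31)]  |A|=225.7994
7. ⊥bis P4·P6 via (23.035,19.555): [(25.4084, 28.6908) (35.413, 15.2888) (47.0731, 24.9767) (49.9375, 31) (25.1348, 31)]  |A|=225.7994
8. canonical 5-gon: [(25.4084, 28.6908) (35.413, 15.2888) (47.0731, 24.9767) (49.9375, 31) (25.1348, 31)]
9. shoelace: 225.7994

Area of P4's cell: 225.7994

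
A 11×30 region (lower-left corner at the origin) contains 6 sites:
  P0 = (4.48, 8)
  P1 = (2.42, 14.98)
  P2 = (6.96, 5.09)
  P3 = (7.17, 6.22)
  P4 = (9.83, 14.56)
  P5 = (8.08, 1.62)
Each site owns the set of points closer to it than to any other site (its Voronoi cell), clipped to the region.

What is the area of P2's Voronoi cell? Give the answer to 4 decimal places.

Area of P2's cell: 22.1528

1. box [0,11]×[0,30]: [(0, 0) (11, 0) (11, 30) (0, 30)]
2. ⊥bis P2·P0 via (5.72,6.545): [(0, 1.6702) (0, 0) (11, 0) (11, 11.0448)]  |A|=69.9326
3. ⊥bis P2·P1 via (4.69,10.035): [(0, 1.6702) (0, 0) (11, 0) (11, 11.0448)]  |A|=69.9326
4. ⊥bis P2·P3 via (7.065,5.655): [(5.1034, 6.0195) (0, 1.6702) (0, 0) (11, 0) (11, 4.9237)]  |A|=51.8859
5. ⊥bis P2·P4 via (8.395,9.825): [(5.1034, 6.0195) (0, 1.6702) (0, 0) (11, 0) (11, 4.9237)]  |A|=51.8859
6. ⊥bis P2·P5 via (7.52,3.355): [(5.1034, 6.0195) (0, 1.6702) (0, 0.9278) (11, 4.4782) (11, 4.9237)]  |A|=22.1528
7. canonical 5-gon: [(5.1034, 6.0195) (0, 1.6702) (0, 0.9278) (11, 4.4782) (11, 4.9237)]
8. shoelace: 22.1528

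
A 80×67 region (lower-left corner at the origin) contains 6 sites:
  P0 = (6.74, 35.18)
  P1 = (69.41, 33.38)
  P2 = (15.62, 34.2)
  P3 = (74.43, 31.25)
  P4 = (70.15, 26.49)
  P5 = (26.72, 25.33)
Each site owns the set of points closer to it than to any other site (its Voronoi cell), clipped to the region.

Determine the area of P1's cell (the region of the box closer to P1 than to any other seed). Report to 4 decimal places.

Area of P1's cell: 1234.5269

1. box [0,80]×[0,67]: [(0, 0) (80, 0) (80, 67) (0, 67)]
2. ⊥bis P1·P0 via (38.075,34.28): [(37.0904, 0) (80, 0) (80, 67) (39.0148, 67)]  |A|=2810.476
3. ⊥bis P1·P2 via (42.515,33.79): [(41.9999, 0) (80, 0) (80, 67) (43.0213, 67)]  |A|=2511.7912
4. ⊥bis P1·P3 via (71.92,32.315): [(41.9999, 0) (58.2087, 0) (80, 51.358) (80, 67) (43.0213, 67)]  |A|=1952.2112
5. ⊥bis P1·P4 via (69.78,29.935): [(42.4114, 26.9956) (70.9641, 30.0622) (80, 51.358) (80, 67) (43.0213, 67)]  |A|=1323.8088
6. ⊥bis P1·P5 via (48.065,29.355): [(42.8676, 56.9175) (48.3889, 27.6375) (70.9641, 30.0622) (80, 51.358) (80, 67) (43.0213, 67)]  |A|=1234.5269
7. canonical 6-gon: [(42.8676, 56.9175) (48.3889, 27.6375) (70.9641, 30.0622) (80, 51.358) (80, 67) (43.0213, 67)]
8. shoelace: 1234.5269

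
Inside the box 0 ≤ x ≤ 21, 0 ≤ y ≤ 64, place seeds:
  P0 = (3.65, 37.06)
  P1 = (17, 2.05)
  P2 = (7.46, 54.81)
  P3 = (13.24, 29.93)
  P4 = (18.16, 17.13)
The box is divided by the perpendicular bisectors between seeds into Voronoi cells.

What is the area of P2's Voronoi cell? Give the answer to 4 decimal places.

1. box [0,21]×[0,64]: [(0, 0) (21, 0) (21, 64) (0, 64)]
2. ⊥bis P2·P0 via (5.555,45.935): [(0, 47.1274) (21, 42.6198) (21, 64) (0, 64)]  |A|=401.6551
3. ⊥bis P2·P1 via (12.23,28.43): [(0, 47.1274) (21, 42.6198) (21, 64) (0, 64)]  |A|=401.6551
4. ⊥bis P2·P3 via (10.35,42.37): [(0, 47.1274) (16.0233, 43.688) (21, 44.8442) (21, 64) (0, 64)]  |A|=396.1201
5. ⊥bis P2·P4 via (12.81,35.97): [(0, 47.1274) (16.0233, 43.688) (21, 44.8442) (21, 64) (0, 64)]  |A|=396.1201
6. canonical 5-gon: [(0, 47.1274) (16.0233, 43.688) (21, 44.8442) (21, 64) (0, 64)]
7. shoelace: 396.1201

Area of P2's cell: 396.1201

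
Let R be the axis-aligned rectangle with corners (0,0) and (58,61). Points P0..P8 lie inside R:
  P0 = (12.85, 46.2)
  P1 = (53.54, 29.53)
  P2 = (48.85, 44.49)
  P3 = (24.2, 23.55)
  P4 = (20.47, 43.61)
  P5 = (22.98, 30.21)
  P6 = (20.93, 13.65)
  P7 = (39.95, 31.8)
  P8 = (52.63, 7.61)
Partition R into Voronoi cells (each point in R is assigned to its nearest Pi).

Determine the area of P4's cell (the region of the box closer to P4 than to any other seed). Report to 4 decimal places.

1. box [0,58]×[0,61]: [(0, 0) (58, 0) (58, 61) (0, 61)]
2. ⊥bis P4·P0 via (16.66,44.905): [(1.397, 0) (58, 0) (58, 61) (22.1306, 61)]  |A|=2820.4074
3. ⊥bis P4·P1 via (37.005,36.57): [(1.397, 0) (21.4348, 0) (47.4064, 61) (22.1306, 61)]  |A|=1382.065
4. ⊥bis P4·P2 via (34.66,44.05): [(1.397, 0) (21.4348, 0) (35.0354, 31.9439) (34.1344, 61) (22.1306, 61)]  |A|=1189.249
5. ⊥bis P4·P3 via (22.335,33.58): [(12.1681, 31.6896) (34.9121, 35.9186) (34.1344, 61) (22.1306, 61)]  |A|=462.7885
6. ⊥bis P4·P5 via (21.725,36.91): [(13.4134, 35.3531) (34.8054, 39.3601) (34.1344, 61) (22.1306, 61)]  |A|=386.7351
7. ⊥bis P4·P6 via (20.7,28.63): [(13.4134, 35.3531) (34.8054, 39.3601) (34.1344, 61) (22.1306, 61)]  |A|=386.7351
8. ⊥bis P4·P7 via (30.21,37.705): [(13.4134, 35.3531) (30.7533, 38.6011) (34.6306, 44.9966) (34.1344, 61) (22.1306, 61)]  |A|=375.2488
9. ⊥bis P4·P8 via (36.55,25.61): [(13.4134, 35.3531) (30.7533, 38.6011) (34.6306, 44.9966) (34.1344, 61) (22.1306, 61)]  |A|=375.2488
10. canonical 5-gon: [(13.4134, 35.3531) (30.7533, 38.6011) (34.6306, 44.9966) (34.1344, 61) (22.1306, 61)]
11. shoelace: 375.2488

Area of P4's cell: 375.2488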